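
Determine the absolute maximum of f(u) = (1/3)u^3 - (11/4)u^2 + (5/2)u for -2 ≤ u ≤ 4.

29/48

f'(u) = u^2 - (11/2)u + 5/2, whose only zero in [-2, 4] is u = 1/2.
Compare values at every candidate in [-2, 4]: f(-2) = -56/3; f(1/2) = 29/48; f(4) = -38/3.
Hence the absolute maximum is 29/48 at u = 1/2.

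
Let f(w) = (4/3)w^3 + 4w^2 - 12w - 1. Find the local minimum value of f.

f'(w) = 4w^2 + 8w - 12 = 0 at w = -3, 1.
f''(w) = 8w + 8. f''(-3) = -16 < 0 ⇒ local maximum; f''(1) = 16 > 0 ⇒ local minimum.
So the local minimum value is f(1) = -23/3.

-23/3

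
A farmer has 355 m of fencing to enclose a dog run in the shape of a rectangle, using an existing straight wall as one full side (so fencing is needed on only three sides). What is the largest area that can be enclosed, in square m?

Let the sides perpendicular to the wall have length x and the parallel side y, so 2x + y = 355 and the area is A = xy = x(355 − 2x).
A'(x) = 355 − 4x = 0 gives x = 355/4, and A''(x) = −4 < 0 confirms a maximum.
Then y = 355 − 2·355/4 = 355/2 and A = 126025/8.

126025/8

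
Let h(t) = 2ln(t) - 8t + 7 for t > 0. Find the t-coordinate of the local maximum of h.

1/4

h'(t) = 2/t − 8 = 0 gives t = 1/4.
h''(t) = -2/t², which is negative for t > 0, so this is a local maximum.
h(1/4) = 2·ln(1/4) - 2 + 7 ≈ 2.2274.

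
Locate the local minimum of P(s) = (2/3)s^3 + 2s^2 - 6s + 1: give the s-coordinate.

Critical points: P'(s) = 2s^2 + 4s - 6 vanishes at s = -3, 1.
P''(s) = 4s + 4. P''(-3) = -8 < 0 ⇒ local maximum; P''(1) = 8 > 0 ⇒ local minimum.
So the local minimum value is P(1) = -7/3.

1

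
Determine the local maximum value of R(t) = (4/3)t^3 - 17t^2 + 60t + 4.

823/12

Critical points: R'(t) = 4t^2 - 34t + 60 vanishes at t = 5/2, 6.
Since R''(t) = 8t - 34, we get R''(5/2) = -14 < 0 ⇒ local maximum; R''(6) = 14 > 0 ⇒ local minimum.
Thus R has its local maximum at t = 5/2, with value 823/12.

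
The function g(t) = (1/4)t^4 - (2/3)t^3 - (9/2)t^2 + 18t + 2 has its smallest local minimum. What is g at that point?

-217/4

Critical points: g'(t) = t^3 - 2t^2 - 9t + 18 vanishes at t = -3, 2, 3.
g''(t) = 3t^2 - 4t - 9. g''(-3) = 30 > 0 ⇒ local minimum; g''(2) = -5 < 0 ⇒ local maximum; g''(3) = 6 > 0 ⇒ local minimum.
Thus g has its smallest local minimum at t = -3, with value -217/4.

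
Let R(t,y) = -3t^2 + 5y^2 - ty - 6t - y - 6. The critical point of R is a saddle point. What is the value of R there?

-3

∂R/∂t = -6t - y - 6 = 0 and ∂R/∂y = -t + 10y - 1 = 0, so (t, y) = (-1, 0).
The Hessian has R_{tt} = -6, R_{yy} = 10, R_{ty} = -1, giving D = -61 < 0, so the point is a saddle point.
R(-1, 0) = -3.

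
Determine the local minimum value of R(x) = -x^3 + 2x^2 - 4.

-4

R'(x) = -3x^2 + 4x. Setting R'(x) = 0 gives x ∈ {0, 4/3}.
Second-derivative test with R''(x) = -6x + 4: R''(0) = 4 > 0 ⇒ local minimum; R''(4/3) = -4 < 0 ⇒ local maximum.
So the local minimum value is R(0) = -4.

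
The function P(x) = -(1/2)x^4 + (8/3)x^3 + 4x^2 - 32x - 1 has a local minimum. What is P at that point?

Critical points: P'(x) = -2x^3 + 8x^2 + 8x - 32 vanishes at x = -2, 2, 4.
Second-derivative test with P''(x) = -6x^2 + 16x + 8: P''(-2) = -48 < 0 ⇒ local maximum; P''(2) = 16 > 0 ⇒ local minimum; P''(4) = -24 < 0 ⇒ local maximum.
Thus P has its local minimum at x = 2, with value -107/3.

-107/3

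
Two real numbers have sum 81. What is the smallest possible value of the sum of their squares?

With a + b = 81, a^2 + b^2 = a^2 + (81 − a)^2.
The derivative 2a − 2(81 − a) = 4a − 162 vanishes at a = 81/2; second derivative 4 > 0, a minimum.
The minimum is 2·(81/2)^2 = 6561/2.

6561/2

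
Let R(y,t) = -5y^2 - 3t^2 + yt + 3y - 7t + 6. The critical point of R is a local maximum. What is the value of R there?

∂R/∂y = -10y + t + 3 = 0 and ∂R/∂t = y - 6t - 7 = 0, so (y, t) = (11/59, -67/59).
The Hessian has R_{yy} = -10, R_{tt} = -6, R_{yt} = 1, giving D = 59 > 0 with R_{yy} < 0, so the point is a local maximum.
R(11/59, -67/59) = 605/59.

605/59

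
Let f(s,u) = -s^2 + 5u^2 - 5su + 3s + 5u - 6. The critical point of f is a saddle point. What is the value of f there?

∂f/∂s = -2s - 5u + 3 = 0 and ∂f/∂u = -5s + 10u + 5 = 0, so (s, u) = (11/9, 1/9).
The Hessian has f_{ss} = -2, f_{uu} = 10, f_{su} = -5, giving D = -45 < 0, so the point is a saddle point.
f(11/9, 1/9) = -35/9.

-35/9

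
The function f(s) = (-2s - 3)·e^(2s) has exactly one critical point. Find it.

f'(s) = (-2)·e^(2s) + (-2s - 3)·2·e^(2s) = (-4s - 8)·e^(2s). Since e^(2s) > 0, the only critical point is s = -2.
f''(-2) has the same sign as -4 < 0, so this is a local maximum.
f(-2) = (1)·e^(-4) ≈ 0.0183.

-2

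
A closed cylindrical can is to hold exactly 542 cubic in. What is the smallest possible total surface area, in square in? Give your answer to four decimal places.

367.9996

With radius r and height h, πr²h = 542 so h = 542/(πr²), and S(r) = 2πr² + 2πrh = 2πr² + 2·542/r.
S'(r) = 4πr − 2·542/r² = 0 ⇒ r³ = 542/(2π), so r ≈ 4.4185 and h = 2r ≈ 8.8370.
S''(r) = 4π + 4·542/r³ > 0, so this is the minimum; S ≈ 367.9996.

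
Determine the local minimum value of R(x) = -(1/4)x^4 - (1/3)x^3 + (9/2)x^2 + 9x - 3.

Critical points: R'(x) = -x^3 - x^2 + 9x + 9 vanishes at x = -3, -1, 3.
Second-derivative test with R''(x) = -3x^2 - 2x + 9: R''(-3) = -12 < 0 ⇒ local maximum; R''(-1) = 8 > 0 ⇒ local minimum; R''(3) = -24 < 0 ⇒ local maximum.
Thus R has its local minimum at x = -1, with value -89/12.

-89/12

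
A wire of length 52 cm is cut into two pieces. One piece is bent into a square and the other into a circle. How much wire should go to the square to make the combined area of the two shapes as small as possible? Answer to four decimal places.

29.1252

Let x be the length used for the square. Square side x/4; circle radius (52−x)/(2π).
A(x) = (x/4)² + π·((52−x)/(2π))² = x²/16 + (52−x)²/(4π) for 0 ≤ x ≤ 52. A'(x) = x/8 − (52−x)/(2π) = 0 gives x = 4·52/(π+4) ≈ 29.1252.
A'' = 1/8 + 1/(2π) > 0, so this gives the minimum combined area; x ≈ 29.1252 cm to the square.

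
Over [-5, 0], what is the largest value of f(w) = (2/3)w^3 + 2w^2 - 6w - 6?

The derivative is 2w^2 + 4w - 6, whose only zero in [-5, 0] is w = -3.
Candidates: f(-5) = -28/3, f(-3) = 12, f(0) = -6.
So the maximum is f(-3) = 12.

12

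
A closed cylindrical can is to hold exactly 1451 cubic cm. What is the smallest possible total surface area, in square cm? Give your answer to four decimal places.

709.5116

With radius r and height h, πr²h = 1451 so h = 1451/(πr²), and S(r) = 2πr² + 2πrh = 2πr² + 2·1451/r.
S'(r) = 4πr − 2·1451/r² = 0 ⇒ r³ = 1451/(2π), so r ≈ 6.1352 and h = 2r ≈ 12.2704.
S''(r) = 4π + 4·1451/r³ > 0, so this is the minimum; S ≈ 709.5116.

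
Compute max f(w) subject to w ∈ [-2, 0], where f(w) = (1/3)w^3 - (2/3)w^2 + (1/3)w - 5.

-5

The derivative is w^2 - (4/3)w + 1/3, which has no zeros in [-2, 0].
Candidates: f(-2) = -11,  f(0) = -5.
So the maximum is f(0) = -5.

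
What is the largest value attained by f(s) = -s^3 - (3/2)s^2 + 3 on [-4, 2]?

The derivative is -3s^2 - 3s, which vanishes at s = -1 and s = 0.
Evaluating at the critical points and endpoints: f(-4) = 43,  f(-1) = 5/2,  f(0) = 3,  f(2) = -11.
The maximum over the interval is 43, attained at s = -4.

43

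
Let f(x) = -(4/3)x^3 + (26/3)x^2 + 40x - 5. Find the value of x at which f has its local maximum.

Critical points: f'(x) = -4x^2 + (52/3)x + 40 vanishes at x = -5/3, 6.
Since f''(x) = -8x + 52/3, we get f''(-5/3) = 92/3 > 0 ⇒ local minimum; f''(6) = -92/3 < 0 ⇒ local maximum.
Thus f has its local maximum at x = 6, with value 259.

6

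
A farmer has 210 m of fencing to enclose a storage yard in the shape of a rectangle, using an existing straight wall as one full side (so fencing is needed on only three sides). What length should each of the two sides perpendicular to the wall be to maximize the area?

105/2

Let the sides perpendicular to the wall have length x and the parallel side y, so 2x + y = 210 and the area is A = xy = x(210 − 2x).
A'(x) = 210 − 4x = 0 gives x = 105/2, and A''(x) = −4 < 0 confirms a maximum.
Then y = 210 − 2·105/2 = 105 and A = 11025/2.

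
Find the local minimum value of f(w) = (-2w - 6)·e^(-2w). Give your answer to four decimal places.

f'(w) = (-2)·e^(-2w) + (-2w - 6)·(-2)·e^(-2w) = (4w + 10)·e^(-2w). Since e^(-2w) > 0, the only critical point is w = -5/2.
f''(-5/2) has the same sign as 4 > 0, so this is a local minimum.
f(-5/2) = (-1)·e^(5) ≈ -148.4132.

-148.4132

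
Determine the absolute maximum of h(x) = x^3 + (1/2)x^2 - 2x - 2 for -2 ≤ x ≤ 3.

47/2

The derivative is 3x^2 + x - 2, which vanishes at x = -1 and x = 2/3.
Candidates: h(-2) = -4, h(-1) = -1/2, h(2/3) = -76/27, h(3) = 47/2.
Hence the absolute maximum is 47/2 at x = 3.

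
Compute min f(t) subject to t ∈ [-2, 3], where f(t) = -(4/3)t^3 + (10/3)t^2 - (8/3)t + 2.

-12

f'(t) = -4t^2 + (20/3)t - 8/3, which vanishes at t = 2/3 and t = 1.
Candidates: f(-2) = 94/3, f(2/3) = 106/81, f(1) = 4/3, f(3) = -12.
So the minimum is f(3) = -12.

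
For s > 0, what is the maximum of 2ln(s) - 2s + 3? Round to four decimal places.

R'(s) = 2/s − 2 = 0 gives s = 1.
R''(s) = -2/s², which is negative for s > 0, so this is a local maximum.
R(1) = 2·ln(1) - 2 + 3 ≈ 1.0000.

1.0000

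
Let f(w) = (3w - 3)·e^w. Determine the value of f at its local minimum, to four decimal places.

-3.0000

Differentiating with the product rule gives f'(w) = (3w)·e^w. Since e^w > 0, the only critical point is w = 0.
f''(0) has the same sign as 3 > 0, so this is a local minimum.
f(0) = (-3)·e^(0) ≈ -3.0000.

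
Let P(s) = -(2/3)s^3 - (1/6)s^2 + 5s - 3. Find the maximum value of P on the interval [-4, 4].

The derivative is -2s^2 - (1/3)s + 5, which vanishes at s = -5/3 and s = 3/2.
Candidates: P(-4) = 17,  P(-5/3) = -1411/162,  P(3/2) = 15/8,  P(4) = -85/3.
Hence the absolute maximum is 17 at s = -4.

17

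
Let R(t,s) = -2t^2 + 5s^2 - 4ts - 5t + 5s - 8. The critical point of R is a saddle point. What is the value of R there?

∂R/∂t = -4t - 4s - 5 = 0 and ∂R/∂s = -4t + 10s + 5 = 0, so (t, s) = (-15/28, -5/7).
The Hessian has R_{tt} = -4, R_{ss} = 10, R_{ts} = -4, giving D = -56 < 0, so the point is a saddle point.
R(-15/28, -5/7) = -473/56.

-473/56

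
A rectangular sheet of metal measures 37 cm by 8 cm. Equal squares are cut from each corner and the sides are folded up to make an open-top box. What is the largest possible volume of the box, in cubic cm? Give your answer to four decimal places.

With cut size x, the volume is V(x) = x(37 − 2x)(8 − 2x) for 0 < x < 4.
V'(x) = 12x^2 − 180x + 296. Setting V'(x) = 0 gives x ≈ 1.8801 (the root in (0, 4)).
V''(x) = 24x − 180 is negative there, so this is the maximum; V ≈ 264.9627.

264.9627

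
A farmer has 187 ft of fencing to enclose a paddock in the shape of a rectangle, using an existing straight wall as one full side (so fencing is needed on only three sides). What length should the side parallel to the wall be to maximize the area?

Let the sides perpendicular to the wall have length x and the parallel side y, so 2x + y = 187 and the area is A = xy = x(187 − 2x).
A'(x) = 187 − 4x = 0 gives x = 187/4, and A''(x) = −4 < 0 confirms a maximum.
Then y = 187 − 2·187/4 = 187/2 and A = 34969/8.

187/2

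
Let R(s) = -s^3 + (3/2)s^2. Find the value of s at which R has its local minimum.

0

Critical points: R'(s) = -3s^2 + 3s vanishes at s = 0, 1.
Second-derivative test with R''(s) = -6s + 3: R''(0) = 3 > 0 ⇒ local minimum; R''(1) = -3 < 0 ⇒ local maximum.
The local minimum is R(0) = 0.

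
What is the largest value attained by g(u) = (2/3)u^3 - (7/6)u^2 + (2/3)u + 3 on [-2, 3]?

25/2

The derivative is 2u^2 - (7/3)u + 2/3, which vanishes at u = 1/2 and u = 2/3.
Candidates: g(-2) = -25/3, g(1/2) = 25/8, g(2/3) = 253/81, g(3) = 25/2.
So the maximum is g(3) = 25/2.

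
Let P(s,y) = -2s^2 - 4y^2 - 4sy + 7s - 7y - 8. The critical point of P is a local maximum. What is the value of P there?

181/8

∂P/∂s = -4s - 4y + 7 = 0 and ∂P/∂y = -4s - 8y - 7 = 0, so (s, y) = (21/4, -7/2).
The Hessian has P_{ss} = -4, P_{yy} = -8, P_{sy} = -4, giving D = 16 > 0 with P_{ss} < 0, so the point is a local maximum.
P(21/4, -7/2) = 181/8.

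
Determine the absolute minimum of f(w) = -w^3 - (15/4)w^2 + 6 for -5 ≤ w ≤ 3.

f'(w) = -3w^2 - (15/2)w, which vanishes at w = -5/2 and w = 0.
Compare values at every candidate in [-5, 3]: f(-5) = 149/4,  f(-5/2) = -29/16,  f(0) = 6,  f(3) = -219/4.
Hence the absolute minimum is -219/4 at w = 3.

-219/4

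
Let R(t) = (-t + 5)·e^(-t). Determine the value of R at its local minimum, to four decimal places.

-0.0025

Differentiating with the product rule gives R'(t) = (t - 6)·e^(-t). Since e^(-t) > 0, the only critical point is t = 6.
R''(6) has the same sign as 1 > 0, so this is a local minimum.
R(6) = (-1)·e^(-6) ≈ -0.0025.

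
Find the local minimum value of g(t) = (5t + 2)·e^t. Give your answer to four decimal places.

-1.2330

By the product rule, g'(t) = (5t + 7)·e^t. Since e^t > 0, the only critical point is t = -7/5.
g''(-7/5) has the same sign as 5 > 0, so this is a local minimum.
g(-7/5) = (-5)·e^(-7/5) ≈ -1.2330.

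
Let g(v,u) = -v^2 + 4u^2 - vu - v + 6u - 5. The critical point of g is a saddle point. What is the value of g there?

∂g/∂v = -2v - u - 1 = 0 and ∂g/∂u = -v + 8u + 6 = 0, so (v, u) = (-2/17, -13/17).
The Hessian has g_{vv} = -2, g_{uu} = 8, g_{vu} = -1, giving D = -17 < 0, so the point is a saddle point.
g(-2/17, -13/17) = -123/17.

-123/17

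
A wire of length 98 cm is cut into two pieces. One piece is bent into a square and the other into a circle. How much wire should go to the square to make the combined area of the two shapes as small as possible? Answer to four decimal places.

54.8897

Let x be the length used for the square. Square side x/4; circle radius (98−x)/(2π).
A(x) = (x/4)² + π·((98−x)/(2π))² = x²/16 + (98−x)²/(4π) for 0 ≤ x ≤ 98. A'(x) = x/8 − (98−x)/(2π) = 0 gives x = 4·98/(π+4) ≈ 54.8897.
A'' = 1/8 + 1/(2π) > 0, so this gives the minimum combined area; x ≈ 54.8897 cm to the square.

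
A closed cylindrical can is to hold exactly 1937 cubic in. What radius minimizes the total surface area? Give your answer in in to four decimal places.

With radius r and height h, πr²h = 1937 so h = 1937/(πr²), and S(r) = 2πr² + 2πrh = 2πr² + 2·1937/r.
S'(r) = 4πr − 2·1937/r² = 0 ⇒ r³ = 1937/(2π), so r ≈ 6.7554 and h = 2r ≈ 13.5108.
S''(r) = 4π + 4·1937/r³ > 0, so this is the minimum; S ≈ 860.2030.

6.7554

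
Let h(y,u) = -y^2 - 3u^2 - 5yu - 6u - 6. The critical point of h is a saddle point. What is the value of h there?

-114/13

∂h/∂y = -2y - 5u = 0 and ∂h/∂u = -5y - 6u - 6 = 0, so (y, u) = (-30/13, 12/13).
The Hessian has h_{yy} = -2, h_{uu} = -6, h_{yu} = -5, giving D = -13 < 0, so the point is a saddle point.
h(-30/13, 12/13) = -114/13.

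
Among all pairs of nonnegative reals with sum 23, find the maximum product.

529/4

With x + y = 23, the product is P(x) = x(23 − x).
P'(x) = 23 − 2x = 0 gives x = 23/2; P'' = −2 < 0, so this is the maximum.
P = 23/2·23/2 = 529/4.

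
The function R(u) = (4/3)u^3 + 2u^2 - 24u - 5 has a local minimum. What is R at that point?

Critical points: R'(u) = 4u^2 + 4u - 24 vanishes at u = -3, 2.
Second-derivative test with R''(u) = 8u + 4: R''(-3) = -20 < 0 ⇒ local maximum; R''(2) = 20 > 0 ⇒ local minimum.
So the local minimum value is R(2) = -103/3.

-103/3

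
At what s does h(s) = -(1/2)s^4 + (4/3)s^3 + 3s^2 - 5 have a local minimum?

0

Critical points: h'(s) = -2s^3 + 4s^2 + 6s vanishes at s = -1, 0, 3.
h''(s) = -6s^2 + 8s + 6. h''(-1) = -8 < 0 ⇒ local maximum; h''(0) = 6 > 0 ⇒ local minimum; h''(3) = -24 < 0 ⇒ local maximum.
So the local minimum value is h(0) = -5.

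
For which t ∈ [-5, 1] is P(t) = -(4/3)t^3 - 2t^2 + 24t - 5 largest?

The derivative is -4t^2 - 4t + 24, whose only zero in [-5, 1] is t = -3.
Evaluating at the critical points and endpoints: P(-5) = -25/3; P(-3) = -59; P(1) = 47/3.
So the maximum is P(1) = 47/3.

1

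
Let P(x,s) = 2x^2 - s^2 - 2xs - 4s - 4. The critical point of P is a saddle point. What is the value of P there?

∂P/∂x = 4x - 2s = 0 and ∂P/∂s = -2x - 2s - 4 = 0, so (x, s) = (-2/3, -4/3).
The Hessian has P_{xx} = 4, P_{ss} = -2, P_{xs} = -2, giving D = -12 < 0, so the point is a saddle point.
P(-2/3, -4/3) = -4/3.

-4/3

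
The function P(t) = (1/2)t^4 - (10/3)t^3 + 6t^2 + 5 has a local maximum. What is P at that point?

Critical points: P'(t) = 2t^3 - 10t^2 + 12t vanishes at t = 0, 2, 3.
Second-derivative test with P''(t) = 6t^2 - 20t + 12: P''(0) = 12 > 0 ⇒ local minimum; P''(2) = -4 < 0 ⇒ local maximum; P''(3) = 6 > 0 ⇒ local minimum.
So the local maximum value is P(2) = 31/3.

31/3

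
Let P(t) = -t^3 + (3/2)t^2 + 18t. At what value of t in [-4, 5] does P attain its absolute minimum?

The derivative is -3t^2 + 3t + 18, which vanishes at t = -2 and t = 3.
Compare values at every candidate in [-4, 5]: P(-4) = 16,  P(-2) = -22,  P(3) = 81/2,  P(5) = 5/2.
So the minimum is P(-2) = -22.

-2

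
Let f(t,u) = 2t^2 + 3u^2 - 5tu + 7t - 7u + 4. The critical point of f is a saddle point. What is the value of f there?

4

∂f/∂t = 4t - 5u + 7 = 0 and ∂f/∂u = -5t + 6u - 7 = 0, so (t, u) = (7, 7).
The Hessian has f_{tt} = 4, f_{uu} = 6, f_{tu} = -5, giving D = -1 < 0, so the point is a saddle point.
f(7, 7) = 4.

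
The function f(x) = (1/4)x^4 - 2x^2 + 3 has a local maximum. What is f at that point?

f'(x) = x^3 - 4x = 0 at x = -2, 0, 2.
Second-derivative test with f''(x) = 3x^2 - 4: f''(-2) = 8 > 0 ⇒ local minimum; f''(0) = -4 < 0 ⇒ local maximum; f''(2) = 8 > 0 ⇒ local minimum.
Thus f has its local maximum at x = 0, with value 3.

3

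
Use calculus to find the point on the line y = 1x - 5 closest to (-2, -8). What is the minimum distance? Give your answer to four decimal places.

0.7071

Minimize D(x)^2 = (x + 2)^2 + (x + 3)^2.
d/dx[D^2] = 2(x + 2) + 2·1·(x + 3) = 0 ⇒ x = -5/2.
Then y = -15/2 and the distance is √(1/2) ≈ 0.7071.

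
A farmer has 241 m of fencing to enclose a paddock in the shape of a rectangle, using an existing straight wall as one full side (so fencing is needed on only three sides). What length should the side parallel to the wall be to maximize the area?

241/2

Let the sides perpendicular to the wall have length x and the parallel side y, so 2x + y = 241 and the area is A = xy = x(241 − 2x).
A'(x) = 241 − 4x = 0 gives x = 241/4, and A''(x) = −4 < 0 confirms a maximum.
Then y = 241 − 2·241/4 = 241/2 and A = 58081/8.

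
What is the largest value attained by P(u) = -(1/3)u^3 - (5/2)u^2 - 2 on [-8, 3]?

26/3

Differentiating, P'(u) = -u^2 - 5u; which vanishes at u = -5 and u = 0.
Compare values at every candidate in [-8, 3]: P(-8) = 26/3,  P(-5) = -137/6,  P(0) = -2,  P(3) = -67/2.
The maximum over the interval is 26/3, attained at u = -8.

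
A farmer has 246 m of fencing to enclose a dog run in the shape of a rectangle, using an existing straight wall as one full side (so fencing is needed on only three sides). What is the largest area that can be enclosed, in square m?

15129/2

Let the sides perpendicular to the wall have length x and the parallel side y, so 2x + y = 246 and the area is A = xy = x(246 − 2x).
A'(x) = 246 − 4x = 0 gives x = 123/2, and A''(x) = −4 < 0 confirms a maximum.
Then y = 246 − 2·123/2 = 123 and A = 15129/2.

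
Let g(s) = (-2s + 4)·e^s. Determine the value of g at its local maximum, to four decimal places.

g'(s) = (-2)·e^s + (-2s + 4)·1·e^s = (-2s + 2)·e^s. Since e^s > 0, the only critical point is s = 1.
g''(1) has the same sign as -2 < 0, so this is a local maximum.
g(1) = (2)·e^(1) ≈ 5.4366.

5.4366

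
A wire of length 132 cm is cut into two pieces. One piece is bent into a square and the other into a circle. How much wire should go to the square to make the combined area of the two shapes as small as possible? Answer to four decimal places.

Let x be the length used for the square. Square side x/4; circle radius (132−x)/(2π).
A(x) = (x/4)² + π·((132−x)/(2π))² = x²/16 + (132−x)²/(4π) for 0 ≤ x ≤ 132. A'(x) = x/8 − (132−x)/(2π) = 0 gives x = 4·132/(π+4) ≈ 73.9331.
A'' = 1/8 + 1/(2π) > 0, so this gives the minimum combined area; x ≈ 73.9331 cm to the square.

73.9331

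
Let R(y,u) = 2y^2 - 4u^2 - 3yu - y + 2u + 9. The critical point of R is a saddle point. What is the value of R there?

∂R/∂y = 4y - 3u - 1 = 0 and ∂R/∂u = -3y - 8u + 2 = 0, so (y, u) = (14/41, 5/41).
The Hessian has R_{yy} = 4, R_{uu} = -8, R_{yu} = -3, giving D = -41 < 0, so the point is a saddle point.
R(14/41, 5/41) = 367/41.

367/41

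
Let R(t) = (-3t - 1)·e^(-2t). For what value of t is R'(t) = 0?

1/6

Differentiating with the product rule gives R'(t) = (6t - 1)·e^(-2t). Since e^(-2t) > 0, the only critical point is t = 1/6.
R''(1/6) has the same sign as 6 > 0, so this is a local minimum.
R(1/6) = (-3/2)·e^(-1/3) ≈ -1.0748.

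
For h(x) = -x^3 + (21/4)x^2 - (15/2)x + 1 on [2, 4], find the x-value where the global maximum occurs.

5/2

The derivative is -3x^2 + (21/2)x - 15/2, whose only zero in [2, 4] is x = 5/2.
Evaluating at the critical points and endpoints: h(2) = -1; h(5/2) = -9/16; h(4) = -9.
The maximum over the interval is -9/16, attained at x = 5/2.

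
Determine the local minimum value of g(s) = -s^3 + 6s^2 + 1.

Critical points: g'(s) = -3s^2 + 12s vanishes at s = 0, 4.
Second-derivative test with g''(s) = -6s + 12: g''(0) = 12 > 0 ⇒ local minimum; g''(4) = -12 < 0 ⇒ local maximum.
Thus g has its local minimum at s = 0, with value 1.

1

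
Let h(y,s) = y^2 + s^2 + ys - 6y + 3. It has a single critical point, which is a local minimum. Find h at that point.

-9

∂h/∂y = 2y + s - 6 = 0 and ∂h/∂s = y + 2s = 0, so (y, s) = (4, -2).
The Hessian has h_{yy} = 2, h_{ss} = 2, h_{ys} = 1, giving D = 3 > 0 with h_{yy} > 0, so the point is a local minimum.
h(4, -2) = -9.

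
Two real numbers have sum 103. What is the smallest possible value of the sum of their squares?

10609/2

With a + b = 103, a^2 + b^2 = a^2 + (103 − a)^2.
The derivative 2a − 2(103 − a) = 4a − 206 vanishes at a = 103/2; second derivative 4 > 0, a minimum.
The minimum is 2·(103/2)^2 = 10609/2.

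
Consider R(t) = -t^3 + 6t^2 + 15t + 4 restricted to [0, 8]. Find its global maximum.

Differentiating, R'(t) = -3t^2 + 12t + 15; whose only zero in [0, 8] is t = 5.
Compare values at every candidate in [0, 8]: R(0) = 4,  R(5) = 104,  R(8) = -4.
The maximum over the interval is 104, attained at t = 5.

104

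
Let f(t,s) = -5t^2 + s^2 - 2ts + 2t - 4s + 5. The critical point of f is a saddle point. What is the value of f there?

7/6

∂f/∂t = -10t - 2s + 2 = 0 and ∂f/∂s = -2t + 2s - 4 = 0, so (t, s) = (-1/6, 11/6).
The Hessian has f_{tt} = -10, f_{ss} = 2, f_{ts} = -2, giving D = -24 < 0, so the point is a saddle point.
f(-1/6, 11/6) = 7/6.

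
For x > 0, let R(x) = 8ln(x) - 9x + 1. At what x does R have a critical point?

8/9

R'(x) = 8/x − 9 = 0 gives x = 8/9.
R''(x) = -8/x², which is negative for x > 0, so this is a local maximum.
R(8/9) = 8·ln(8/9) - 8 + 1 ≈ -7.9423.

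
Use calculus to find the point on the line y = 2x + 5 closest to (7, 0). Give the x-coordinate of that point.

-3/5

Minimize D(x)^2 = (x - 7)^2 + (2x + 5)^2.
d/dx[D^2] = 2(x - 7) + 2·2·(2x + 5) = 0 ⇒ x = -3/5.
Then y = 19/5 and the distance is √(361/5) ≈ 8.4971.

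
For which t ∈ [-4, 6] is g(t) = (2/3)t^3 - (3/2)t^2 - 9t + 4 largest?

g'(t) = 2t^2 - 3t - 9, which vanishes at t = -3/2 and t = 3.
Candidates: g(-4) = -80/3, g(-3/2) = 95/8, g(3) = -37/2, g(6) = 40.
The maximum over the interval is 40, attained at t = 6.

6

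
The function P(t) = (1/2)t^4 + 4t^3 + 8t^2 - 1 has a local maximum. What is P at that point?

P'(t) = 2t^3 + 12t^2 + 16t. Setting P'(t) = 0 gives t ∈ {-4, -2, 0}.
Since P''(t) = 6t^2 + 24t + 16, we get P''(-4) = 16 > 0 ⇒ local minimum; P''(-2) = -8 < 0 ⇒ local maximum; P''(0) = 16 > 0 ⇒ local minimum.
The local maximum is P(-2) = 7.

7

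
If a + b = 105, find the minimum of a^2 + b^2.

11025/2

With a + b = 105, a^2 + b^2 = a^2 + (105 − a)^2.
The derivative 2a − 2(105 − a) = 4a − 210 vanishes at a = 105/2; second derivative 4 > 0, a minimum.
The minimum is 2·(105/2)^2 = 11025/2.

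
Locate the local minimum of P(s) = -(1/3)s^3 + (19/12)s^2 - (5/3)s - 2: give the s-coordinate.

2/3

P'(s) = -s^2 + (19/6)s - 5/3 = 0 at s = 2/3, 5/2.
Since P''(s) = -2s + 19/6, we get P''(2/3) = 11/6 > 0 ⇒ local minimum; P''(5/2) = -11/6 < 0 ⇒ local maximum.
So the local minimum value is P(2/3) = -203/81.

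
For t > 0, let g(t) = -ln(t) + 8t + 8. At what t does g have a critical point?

g'(t) = -1/t + 8 = 0 gives t = 1/8.
g''(t) = 1/t², which is positive for t > 0, so this is a local minimum.
g(1/8) = -1·ln(1/8) + 1 + 8 ≈ 11.0794.

1/8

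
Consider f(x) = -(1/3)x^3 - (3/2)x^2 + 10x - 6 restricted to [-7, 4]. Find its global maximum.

The derivative is -x^2 - 3x + 10, which vanishes at x = -5 and x = 2.
Evaluating at the critical points and endpoints: f(-7) = -211/6,  f(-5) = -311/6,  f(2) = 16/3,  f(4) = -34/3.
Hence the absolute maximum is 16/3 at x = 2.

16/3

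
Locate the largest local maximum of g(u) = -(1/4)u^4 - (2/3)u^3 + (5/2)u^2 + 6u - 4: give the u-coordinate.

g'(u) = -u^3 - 2u^2 + 5u + 6. Setting g'(u) = 0 gives u ∈ {-3, -1, 2}.
Since g''(u) = -3u^2 - 4u + 5, we get g''(-3) = -10 < 0 ⇒ local maximum; g''(-1) = 6 > 0 ⇒ local minimum; g''(2) = -15 < 0 ⇒ local maximum.
The largest local maximum is g(2) = 26/3.

2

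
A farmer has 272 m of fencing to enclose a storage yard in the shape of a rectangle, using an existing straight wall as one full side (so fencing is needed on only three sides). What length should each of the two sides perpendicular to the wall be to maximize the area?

68

Let the sides perpendicular to the wall have length x and the parallel side y, so 2x + y = 272 and the area is A = xy = x(272 − 2x).
A'(x) = 272 − 4x = 0 gives x = 68, and A''(x) = −4 < 0 confirms a maximum.
Then y = 272 − 2·68 = 136 and A = 9248.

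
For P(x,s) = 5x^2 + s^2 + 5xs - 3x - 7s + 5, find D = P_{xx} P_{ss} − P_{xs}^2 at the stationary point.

∂P/∂x = 10x + 5s - 3 = 0 and ∂P/∂s = 5x + 2s - 7 = 0, so (x, s) = (29/5, -11).
The Hessian has P_{xx} = 10, P_{ss} = 2, P_{xs} = 5, giving D = -5 < 0, so the point is a saddle point.
D = (10)·(2) − (5)^2 = -5.

-5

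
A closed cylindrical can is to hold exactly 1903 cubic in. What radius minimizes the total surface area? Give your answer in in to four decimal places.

6.7156

With radius r and height h, πr²h = 1903 so h = 1903/(πr²), and S(r) = 2πr² + 2πrh = 2πr² + 2·1903/r.
S'(r) = 4πr − 2·1903/r² = 0 ⇒ r³ = 1903/(2π), so r ≈ 6.7156 and h = 2r ≈ 13.4312.
S''(r) = 4π + 4·1903/r³ > 0, so this is the minimum; S ≈ 850.1073.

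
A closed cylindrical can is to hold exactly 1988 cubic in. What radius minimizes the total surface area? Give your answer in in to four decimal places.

With radius r and height h, πr²h = 1988 so h = 1988/(πr²), and S(r) = 2πr² + 2πrh = 2πr² + 2·1988/r.
S'(r) = 4πr − 2·1988/r² = 0 ⇒ r³ = 1988/(2π), so r ≈ 6.8142 and h = 2r ≈ 13.6283.
S''(r) = 4π + 4·1988/r³ > 0, so this is the minimum; S ≈ 875.2366.

6.8142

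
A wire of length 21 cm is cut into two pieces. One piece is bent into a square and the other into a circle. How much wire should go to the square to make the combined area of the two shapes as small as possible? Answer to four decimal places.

Let x be the length used for the square. Square side x/4; circle radius (21−x)/(2π).
A(x) = (x/4)² + π·((21−x)/(2π))² = x²/16 + (21−x)²/(4π) for 0 ≤ x ≤ 21. A'(x) = x/8 − (21−x)/(2π) = 0 gives x = 4·21/(π+4) ≈ 11.7621.
A'' = 1/8 + 1/(2π) > 0, so this gives the minimum combined area; x ≈ 11.7621 cm to the square.

11.7621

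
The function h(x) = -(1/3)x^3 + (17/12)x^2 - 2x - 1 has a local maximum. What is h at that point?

Critical points: h'(x) = -x^2 + (17/6)x - 2 vanishes at x = 4/3, 3/2.
Since h''(x) = -2x + 17/6, we get h''(4/3) = 1/6 > 0 ⇒ local minimum; h''(3/2) = -1/6 < 0 ⇒ local maximum.
The local maximum is h(3/2) = -31/16.

-31/16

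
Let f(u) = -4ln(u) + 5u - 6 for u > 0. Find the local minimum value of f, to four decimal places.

f'(u) = -4/u + 5 = 0 gives u = 4/5.
f''(u) = 4/u², which is positive for u > 0, so this is a local minimum.
f(4/5) = -4·ln(4/5) + 4 - 6 ≈ -1.1074.

-1.1074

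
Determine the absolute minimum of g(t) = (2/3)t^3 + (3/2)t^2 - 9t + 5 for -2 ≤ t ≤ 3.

-23/8

Differentiating, g'(t) = 2t^2 + 3t - 9; whose only zero in [-2, 3] is t = 3/2.
Evaluating at the critical points and endpoints: g(-2) = 71/3; g(3/2) = -23/8; g(3) = 19/2.
So the minimum is g(3/2) = -23/8.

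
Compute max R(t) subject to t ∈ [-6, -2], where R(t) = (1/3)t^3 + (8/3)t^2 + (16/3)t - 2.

-2

The derivative is t^2 + (16/3)t + 16/3, whose only zero in [-6, -2] is t = -4.
Evaluating at the critical points and endpoints: R(-6) = -10, R(-4) = -2, R(-2) = -14/3.
So the maximum is R(-4) = -2.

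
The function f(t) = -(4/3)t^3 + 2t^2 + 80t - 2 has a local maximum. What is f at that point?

844/3

f'(t) = -4t^2 + 4t + 80. Setting f'(t) = 0 gives t ∈ {-4, 5}.
f''(t) = -8t + 4. f''(-4) = 36 > 0 ⇒ local minimum; f''(5) = -36 < 0 ⇒ local maximum.
The local maximum is f(5) = 844/3.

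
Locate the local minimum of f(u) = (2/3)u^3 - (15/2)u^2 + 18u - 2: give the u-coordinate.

6

Critical points: f'(u) = 2u^2 - 15u + 18 vanishes at u = 3/2, 6.
Second-derivative test with f''(u) = 4u - 15: f''(3/2) = -9 < 0 ⇒ local maximum; f''(6) = 9 > 0 ⇒ local minimum.
So the local minimum value is f(6) = -20.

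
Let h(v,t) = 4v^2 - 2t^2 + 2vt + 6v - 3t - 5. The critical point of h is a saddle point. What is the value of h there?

-5

∂h/∂v = 8v + 2t + 6 = 0 and ∂h/∂t = 2v - 4t - 3 = 0, so (v, t) = (-1/2, -1).
The Hessian has h_{vv} = 8, h_{tt} = -4, h_{vt} = 2, giving D = -36 < 0, so the point is a saddle point.
h(-1/2, -1) = -5.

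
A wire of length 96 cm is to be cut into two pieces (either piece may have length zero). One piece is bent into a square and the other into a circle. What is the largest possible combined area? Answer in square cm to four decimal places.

733.3860

Let x be the length used for the square. Square side x/4; circle radius (96−x)/(2π).
A(x) = (x/4)² + π·((96−x)/(2π))² = x²/16 + (96−x)²/(4π) for 0 ≤ x ≤ 96. A'(x) = x/8 − (96−x)/(2π) = 0 gives x = 4·96/(π+4) ≈ 53.7695.
A'' > 0, so the interior critical point is a minimum; the maximum is at an endpoint. A(0) = 733.3860 and A(96) = 576.0000, so the largest area is 733.3860.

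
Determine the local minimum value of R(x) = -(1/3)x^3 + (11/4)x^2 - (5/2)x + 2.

R'(x) = -x^2 + (11/2)x - 5/2 = 0 at x = 1/2, 5.
Second-derivative test with R''(x) = -2x + 11/2: R''(1/2) = 9/2 > 0 ⇒ local minimum; R''(5) = -9/2 < 0 ⇒ local maximum.
The local minimum is R(1/2) = 67/48.

67/48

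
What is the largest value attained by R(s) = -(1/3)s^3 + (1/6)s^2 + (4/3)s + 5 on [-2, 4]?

509/81

R'(s) = -s^2 + (1/3)s + 4/3, which vanishes at s = -1 and s = 4/3.
Candidates: R(-2) = 17/3; R(-1) = 25/6; R(4/3) = 509/81; R(4) = -25/3.
Hence the absolute maximum is 509/81 at s = 4/3.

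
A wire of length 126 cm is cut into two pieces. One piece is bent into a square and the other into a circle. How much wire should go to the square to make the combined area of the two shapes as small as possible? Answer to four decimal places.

Let x be the length used for the square. Square side x/4; circle radius (126−x)/(2π).
A(x) = (x/4)² + π·((126−x)/(2π))² = x²/16 + (126−x)²/(4π) for 0 ≤ x ≤ 126. A'(x) = x/8 − (126−x)/(2π) = 0 gives x = 4·126/(π+4) ≈ 70.5725.
A'' = 1/8 + 1/(2π) > 0, so this gives the minimum combined area; x ≈ 70.5725 cm to the square.

70.5725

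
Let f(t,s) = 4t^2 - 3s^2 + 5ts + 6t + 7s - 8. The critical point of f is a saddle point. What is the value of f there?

∂f/∂t = 8t + 5s + 6 = 0 and ∂f/∂s = 5t - 6s + 7 = 0, so (t, s) = (-71/73, 26/73).
The Hessian has f_{tt} = 8, f_{ss} = -6, f_{ts} = 5, giving D = -73 < 0, so the point is a saddle point.
f(-71/73, 26/73) = -706/73.

-706/73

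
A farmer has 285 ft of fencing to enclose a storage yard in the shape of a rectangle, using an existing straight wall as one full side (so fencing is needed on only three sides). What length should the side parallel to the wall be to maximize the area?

Let the sides perpendicular to the wall have length x and the parallel side y, so 2x + y = 285 and the area is A = xy = x(285 − 2x).
A'(x) = 285 − 4x = 0 gives x = 285/4, and A''(x) = −4 < 0 confirms a maximum.
Then y = 285 − 2·285/4 = 285/2 and A = 81225/8.

285/2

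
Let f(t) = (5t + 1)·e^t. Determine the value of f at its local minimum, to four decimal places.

-1.5060

f'(t) = 5·e^t + (5t + 1)·1·e^t = (5t + 6)·e^t. Since e^t > 0, the only critical point is t = -6/5.
f''(-6/5) has the same sign as 5 > 0, so this is a local minimum.
f(-6/5) = (-5)·e^(-6/5) ≈ -1.5060.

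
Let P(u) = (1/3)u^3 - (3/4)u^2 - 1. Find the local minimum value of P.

-25/16

P'(u) = u^2 - (3/2)u. Setting P'(u) = 0 gives u ∈ {0, 3/2}.
Since P''(u) = 2u - 3/2, we get P''(0) = -3/2 < 0 ⇒ local maximum; P''(3/2) = 3/2 > 0 ⇒ local minimum.
So the local minimum value is P(3/2) = -25/16.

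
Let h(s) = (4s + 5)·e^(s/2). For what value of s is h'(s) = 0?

-13/4

h'(s) = 4·e^(s/2) + (4s + 5)·(1/2)·e^(s/2) = (2s + 13/2)·e^(s/2). Since e^(s/2) > 0, the only critical point is s = -13/4.
h''(-13/4) has the same sign as 2 > 0, so this is a local minimum.
h(-13/4) = (-8)·e^(-13/8) ≈ -1.5753.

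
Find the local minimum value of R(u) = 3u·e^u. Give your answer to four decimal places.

-1.1036

R'(u) = 3·e^u + (3u)·1·e^u = (3u + 3)·e^u. Since e^u > 0, the only critical point is u = -1.
R''(-1) has the same sign as 3 > 0, so this is a local minimum.
R(-1) = (-3)·e^(-1) ≈ -1.1036.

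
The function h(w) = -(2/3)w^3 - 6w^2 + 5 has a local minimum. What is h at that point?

Critical points: h'(w) = -2w^2 - 12w vanishes at w = -6, 0.
Since h''(w) = -4w - 12, we get h''(-6) = 12 > 0 ⇒ local minimum; h''(0) = -12 < 0 ⇒ local maximum.
So the local minimum value is h(-6) = -67.

-67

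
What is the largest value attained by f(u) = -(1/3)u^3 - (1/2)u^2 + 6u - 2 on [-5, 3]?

The derivative is -u^2 - u + 6, which vanishes at u = -3 and u = 2.
Candidates: f(-5) = -17/6,  f(-3) = -31/2,  f(2) = 16/3,  f(3) = 5/2.
The maximum over the interval is 16/3, attained at u = 2.

16/3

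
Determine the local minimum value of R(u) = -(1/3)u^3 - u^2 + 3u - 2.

-11

R'(u) = -u^2 - 2u + 3 = 0 at u = -3, 1.
Second-derivative test with R''(u) = -2u - 2: R''(-3) = 4 > 0 ⇒ local minimum; R''(1) = -4 < 0 ⇒ local maximum.
The local minimum is R(-3) = -11.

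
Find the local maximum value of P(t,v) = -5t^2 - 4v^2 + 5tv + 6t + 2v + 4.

∂P/∂t = -10t + 5v + 6 = 0 and ∂P/∂v = 5t - 8v + 2 = 0, so (t, v) = (58/55, 10/11).
The Hessian has P_{tt} = -10, P_{vv} = -8, P_{tv} = 5, giving D = 55 > 0 with P_{tt} < 0, so the point is a local maximum.
P(58/55, 10/11) = 444/55.

444/55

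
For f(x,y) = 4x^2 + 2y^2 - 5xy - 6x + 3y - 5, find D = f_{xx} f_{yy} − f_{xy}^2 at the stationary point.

7

∂f/∂x = 8x - 5y - 6 = 0 and ∂f/∂y = -5x + 4y + 3 = 0, so (x, y) = (9/7, 6/7).
The Hessian has f_{xx} = 8, f_{yy} = 4, f_{xy} = -5, giving D = 7 > 0 with f_{xx} > 0, so the point is a local minimum.
D = (8)·(4) − (-5)^2 = 7.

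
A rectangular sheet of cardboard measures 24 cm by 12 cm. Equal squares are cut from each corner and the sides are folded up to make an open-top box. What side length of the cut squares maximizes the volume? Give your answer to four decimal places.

With cut size x, the volume is V(x) = x(24 − 2x)(12 − 2x) for 0 < x < 6.
V'(x) = 12x^2 − 144x + 288. Setting V'(x) = 0 gives x ≈ 2.5359 (the root in (0, 6)).
V''(x) = 24x − 144 is negative there, so this is the maximum; V ≈ 332.5538.

2.5359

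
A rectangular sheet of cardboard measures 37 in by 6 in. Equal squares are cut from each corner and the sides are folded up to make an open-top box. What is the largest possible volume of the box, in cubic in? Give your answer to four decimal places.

With cut size x, the volume is V(x) = x(37 − 2x)(6 − 2x) for 0 < x < 3.
V'(x) = 12x^2 − 172x + 222. Setting V'(x) = 0 gives x ≈ 1.4342 (the root in (0, 3)).
V''(x) = 24x − 172 is negative there, so this is the maximum; V ≈ 153.2966.

153.2966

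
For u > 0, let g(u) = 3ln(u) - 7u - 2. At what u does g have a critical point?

3/7

g'(u) = 3/u − 7 = 0 gives u = 3/7.
g''(u) = -3/u², which is negative for u > 0, so this is a local maximum.
g(3/7) = 3·ln(3/7) - 3 - 2 ≈ -7.5419.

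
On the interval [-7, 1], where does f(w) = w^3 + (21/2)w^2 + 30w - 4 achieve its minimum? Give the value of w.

-7

Differentiating, f'(w) = 3w^2 + 21w + 30; which vanishes at w = -5 and w = -2.
Compare values at every candidate in [-7, 1]: f(-7) = -85/2,  f(-5) = -33/2,  f(-2) = -30,  f(1) = 75/2.
The minimum over the interval is -85/2, attained at w = -7.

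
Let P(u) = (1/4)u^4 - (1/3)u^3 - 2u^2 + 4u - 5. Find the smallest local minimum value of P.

-43/3

Critical points: P'(u) = u^3 - u^2 - 4u + 4 vanishes at u = -2, 1, 2.
Second-derivative test with P''(u) = 3u^2 - 2u - 4: P''(-2) = 12 > 0 ⇒ local minimum; P''(1) = -3 < 0 ⇒ local maximum; P''(2) = 4 > 0 ⇒ local minimum.
So the smallest local minimum value is P(-2) = -43/3.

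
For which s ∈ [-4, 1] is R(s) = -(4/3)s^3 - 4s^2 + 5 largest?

-4

R'(s) = -4s^2 - 8s, which vanishes at s = -2 and s = 0.
Compare values at every candidate in [-4, 1]: R(-4) = 79/3,  R(-2) = -1/3,  R(0) = 5,  R(1) = -1/3.
So the maximum is R(-4) = 79/3.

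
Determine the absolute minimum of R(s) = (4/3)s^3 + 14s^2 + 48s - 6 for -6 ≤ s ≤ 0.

R'(s) = 4s^2 + 28s + 48, which vanishes at s = -4 and s = -3.
Candidates: R(-6) = -78,  R(-4) = -178/3,  R(-3) = -60,  R(0) = -6.
Hence the absolute minimum is -78 at s = -6.

-78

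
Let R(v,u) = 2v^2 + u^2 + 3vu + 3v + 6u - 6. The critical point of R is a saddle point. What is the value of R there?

21

∂R/∂v = 4v + 3u + 3 = 0 and ∂R/∂u = 3v + 2u + 6 = 0, so (v, u) = (-12, 15).
The Hessian has R_{vv} = 4, R_{uu} = 2, R_{vu} = 3, giving D = -1 < 0, so the point is a saddle point.
R(-12, 15) = 21.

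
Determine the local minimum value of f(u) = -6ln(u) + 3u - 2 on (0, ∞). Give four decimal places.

f'(u) = -6/u + 3 = 0 gives u = 2.
f''(u) = 6/u², which is positive for u > 0, so this is a local minimum.
f(2) = -6·ln(2) + 6 - 2 ≈ -0.1589.

-0.1589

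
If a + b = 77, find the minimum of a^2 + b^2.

With a + b = 77, a^2 + b^2 = a^2 + (77 − a)^2.
The derivative 2a − 2(77 − a) = 4a − 154 vanishes at a = 77/2; second derivative 4 > 0, a minimum.
The minimum is 2·(77/2)^2 = 5929/2.

5929/2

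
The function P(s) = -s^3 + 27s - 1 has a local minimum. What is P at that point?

P'(s) = -3s^2 + 27 = 0 at s = -3, 3.
P''(s) = -6s. P''(-3) = 18 > 0 ⇒ local minimum; P''(3) = -18 < 0 ⇒ local maximum.
Thus P has its local minimum at s = -3, with value -55.

-55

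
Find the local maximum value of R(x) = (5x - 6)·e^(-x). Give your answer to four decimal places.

0.5540

Differentiating with the product rule gives R'(x) = (-5x + 11)·e^(-x). Since e^(-x) > 0, the only critical point is x = 11/5.
R''(11/5) has the same sign as -5 < 0, so this is a local maximum.
R(11/5) = (5)·e^(-11/5) ≈ 0.5540.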